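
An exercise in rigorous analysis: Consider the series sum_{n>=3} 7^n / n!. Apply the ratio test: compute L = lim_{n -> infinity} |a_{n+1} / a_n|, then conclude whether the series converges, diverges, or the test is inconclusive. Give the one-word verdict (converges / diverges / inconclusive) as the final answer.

Let a_n denote the general term. Form the ratio a_{n+1}/a_n and simplify:
a_{n+1}/a_n = 7/(n + 1)
Take the limit as n -> infinity: L = 0.
Since L = 0 < 1, the ratio test implies the series converges.

converges


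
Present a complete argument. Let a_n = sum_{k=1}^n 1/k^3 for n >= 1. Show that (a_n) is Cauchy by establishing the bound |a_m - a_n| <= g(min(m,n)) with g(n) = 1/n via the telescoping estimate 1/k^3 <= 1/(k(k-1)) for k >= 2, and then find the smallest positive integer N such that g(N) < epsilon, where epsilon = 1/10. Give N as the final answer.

For m > n >= 1: |a_m - a_n| = sum_{k=n+1}^m 1/k^3.
Use 1/k^3 <= 1/(k(k-1)) = 1/(k-1) - 1/k for k >= 2 (which holds since k^3 >= k^2 >= k(k-1) for k >= 2):
sum_{k=n+1}^m 1/k^3 <= sum_{k=n+1}^m (1/(k-1) - 1/k) = 1/n - 1/m <= 1/n.
By symmetry the same bound holds with n,m swapped, so |a_m - a_n| <= 1/min(m,n) = g(min(m,n)). Since g(n) -> 0, (a_n) is Cauchy.
Now solve g(N) < 1/10: 1/N < 1/10 <=> N > 1/(1/10) = 10.
The smallest integer strictly greater than 10 is N = 11.
Check: g(11) = 1/11 < 1/10; g(10) = 1/10 >= 1/10. So N = 11.

11


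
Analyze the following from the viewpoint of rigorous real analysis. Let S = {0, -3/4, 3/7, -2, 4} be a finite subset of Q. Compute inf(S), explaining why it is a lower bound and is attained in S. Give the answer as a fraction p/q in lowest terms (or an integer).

S is finite, so inf(S) = min(S).
Sorted increasing:
-2, -3/4, 0, 3/7, 4
The extremum is -2.
For every x in S, x >= -2. And -2 is in S, so it is attained.
Therefore inf(S) = -2.

-2


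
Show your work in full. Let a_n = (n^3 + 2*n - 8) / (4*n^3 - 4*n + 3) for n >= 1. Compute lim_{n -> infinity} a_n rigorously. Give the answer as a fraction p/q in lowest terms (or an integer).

Divide numerator and denominator by n^3, the highest power:
numerator / n^3 = 1 + 2/n^2 - 8/n^3
denominator / n^3 = 4 - 4/n^2 + 3/n^3
As n -> infinity, all terms of the form c/n^k (k >= 1) tend to 0.
So numerator / n^3 -> 1 and denominator / n^3 -> 4.
Therefore lim a_n = 1/4.

1/4


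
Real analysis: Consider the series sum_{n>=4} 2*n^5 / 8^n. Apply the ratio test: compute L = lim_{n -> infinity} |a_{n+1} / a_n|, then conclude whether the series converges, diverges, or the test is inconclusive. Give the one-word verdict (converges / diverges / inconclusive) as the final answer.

Let a_n denote the general term. Form the ratio a_{n+1}/a_n and simplify:
a_{n+1}/a_n = (n + 1)^5/(8*n^5)
Take the limit as n -> infinity: L = 1/8.
Since L = 1/8 < 1, the ratio test implies the series converges.

converges


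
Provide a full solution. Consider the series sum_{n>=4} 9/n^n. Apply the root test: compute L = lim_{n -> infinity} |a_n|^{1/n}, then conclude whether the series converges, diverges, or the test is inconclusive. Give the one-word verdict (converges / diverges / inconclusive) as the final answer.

Let a_n denote the general term. Form |a_n|^(1/n) and simplify:
|a_n|^(1/n) = 3^(2/n)/n
Take the limit as n -> infinity: L = 0.
Since L = 0 < 1, the root test implies convergence.

converges


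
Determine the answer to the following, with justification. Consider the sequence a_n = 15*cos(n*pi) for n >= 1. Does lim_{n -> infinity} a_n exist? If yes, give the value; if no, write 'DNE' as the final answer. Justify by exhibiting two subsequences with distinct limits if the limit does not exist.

Examine the behaviour of a_n along subsequences.
cos(n*pi) = (-1)^n, so a_n = 15*(-1)^n. a_{2k} = 15 -> 15. a_{2k+1} = -15 -> -15.
Since these two subsequential limits are 15 and -15, distinct, the full sequence cannot converge (a convergent sequence has all subsequences tending to the same limit). So lim a_n does not exist.

DNE


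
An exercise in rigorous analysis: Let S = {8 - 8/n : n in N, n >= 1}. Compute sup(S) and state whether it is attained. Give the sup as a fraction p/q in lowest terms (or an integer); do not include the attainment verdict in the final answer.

Analysis:
- Values: 0, 4, 16/3, 6, ... strictly increasing.
- Minimum is 0 (n=1); inf = 0 (attained).
- 8 - 8/n -> 8 from below; sup = 8, not attained.
Conclusion: sup(S) = 8, not attained in S.

8


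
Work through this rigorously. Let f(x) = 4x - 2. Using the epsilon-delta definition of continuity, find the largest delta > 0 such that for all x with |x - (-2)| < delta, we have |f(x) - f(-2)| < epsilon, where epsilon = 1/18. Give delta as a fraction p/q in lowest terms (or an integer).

We compute f(-2) = 4*(-2) - 2 = -10.
|f(x) - f(-2)| = |4x - 2 - (-10)| = |4(x - (-2))| = 4|x - (-2)|.
We need 4|x - (-2)| < 1/18, i.e. |x - (-2)| < 1/18 / 4 = 1/72.
So any delta <= 1/72 works. Conversely, if delta > 1/72, then x = -2 + 1/72 satisfies |x - (-2)| = 1/72 < delta but |f(x) - f(-2)| = 4 * 1/72 = 1/18, which is not < 1/18; so no larger delta works.
Hence the largest such delta is 1/72.

1/72


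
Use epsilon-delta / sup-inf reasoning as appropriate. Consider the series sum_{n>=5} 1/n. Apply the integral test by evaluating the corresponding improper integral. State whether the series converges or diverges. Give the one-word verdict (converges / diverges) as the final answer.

Let f(x) = 1/x. Then f is positive, continuous, and decreasing on [5, infinity), so the integral test applies.
Compute the improper integral int_{5}^infinity f(x) dx:
  antiderivative F(x) = log(x).
  As x -> infinity, log(x) -> infinity.
  So int = infinity - log(5) = infinity. By the integral test, the series diverges.

diverges


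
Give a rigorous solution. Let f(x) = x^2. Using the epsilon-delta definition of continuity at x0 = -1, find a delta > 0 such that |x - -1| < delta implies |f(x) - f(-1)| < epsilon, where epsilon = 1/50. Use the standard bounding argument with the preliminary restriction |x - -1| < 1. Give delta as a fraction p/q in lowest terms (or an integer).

Factor: |x^2 - (-1)^2| = |x - -1| * |x + -1|.
Impose |x - -1| < 1 first. Then |x + -1| = |(x - -1) + 2*(-1)| <= |x - -1| + 2*|-1| < 1 + 2 = 3.
So |x^2 - (-1)^2| < delta * 3.
We need delta * 3 <= 1/50, i.e. delta <= 1/50/3 = 1/150.
Since 1/150 < 1, this is tighter than 1; take delta = 1/150.
So delta = 1/150 works.

1/150


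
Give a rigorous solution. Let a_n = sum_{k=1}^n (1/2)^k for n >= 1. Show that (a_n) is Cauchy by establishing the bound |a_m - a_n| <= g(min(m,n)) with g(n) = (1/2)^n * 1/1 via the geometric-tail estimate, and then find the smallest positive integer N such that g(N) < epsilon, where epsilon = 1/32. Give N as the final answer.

For m > n >= 1: |a_m - a_n| = sum_{k=n+1}^m (1/2)^k < sum_{k=n+1}^infinity (1/2)^k = (1/2)^(n+1) / (1 - 1/2) = (1/2)^n * (1/2) * (2/1) = (1/2)^n * 1/1.
So g(n) = (1/2)^n / 1. Since g(n) -> 0, (a_n) is Cauchy.
Now solve g(N) < 1/32: (1/2)^N / 1 < 1/32 <=> 2^N > 1 / (1 * 1/32) = 32.
Check powers of 2: 2^5 = 32 <= 32, 2^6 = 64 > 32.
So the smallest such N is 6. Check: g(6) = 1/(1 * 64) = 1/64 < 1/32.

6


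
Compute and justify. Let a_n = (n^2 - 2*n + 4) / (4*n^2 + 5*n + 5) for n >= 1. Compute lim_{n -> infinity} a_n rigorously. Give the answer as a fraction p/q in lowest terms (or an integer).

Divide numerator and denominator by n^2, the highest power:
numerator / n^2 = 1 - 2/n + 4/n^2
denominator / n^2 = 4 + 5/n + 5/n^2
As n -> infinity, all terms of the form c/n^k (k >= 1) tend to 0.
So numerator / n^2 -> 1 and denominator / n^2 -> 4.
Therefore lim a_n = 1/4.

1/4


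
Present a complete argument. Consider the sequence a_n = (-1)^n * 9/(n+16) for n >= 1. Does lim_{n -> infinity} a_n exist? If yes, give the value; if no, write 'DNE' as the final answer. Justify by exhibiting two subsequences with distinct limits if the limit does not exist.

Examine the behaviour of a_n along subsequences.
Even-n subsequence a_{2k} = 9/(2k+16) -> 0. Odd-n subsequence a_{2k+1} = -9/(2k+17) -> 0. Both tend to 0, which suggests the limit is 0; verify directly.
|a_n - 0| = 9/(n+16) < 9/n for every n >= 1.
Given epsilon > 0, choose a positive integer N > 9/epsilon. Then for all n >= N, |a_n| < 9/n <= 9/N < epsilon.
So by the definition of the limit, lim a_n exists and equals 0.

0


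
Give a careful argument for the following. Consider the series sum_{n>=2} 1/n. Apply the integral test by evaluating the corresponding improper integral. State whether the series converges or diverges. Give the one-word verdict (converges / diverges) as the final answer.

Let f(x) = 1/x. Then f is positive, continuous, and decreasing on [2, infinity), so the integral test applies.
Compute the improper integral int_{2}^infinity f(x) dx:
  antiderivative F(x) = log(x).
  As x -> infinity, log(x) -> infinity.
  So int = infinity - log(2) = infinity. By the integral test, the series diverges.

diverges


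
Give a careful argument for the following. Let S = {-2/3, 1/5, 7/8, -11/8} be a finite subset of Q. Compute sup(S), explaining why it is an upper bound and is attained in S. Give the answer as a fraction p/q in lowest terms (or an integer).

S is finite, so sup(S) = max(S).
Sorted decreasing:
7/8, 1/5, -2/3, -11/8
The extremum is 7/8.
For every x in S, x <= 7/8. And 7/8 is in S, so it is attained.
Therefore sup(S) = 7/8.

7/8


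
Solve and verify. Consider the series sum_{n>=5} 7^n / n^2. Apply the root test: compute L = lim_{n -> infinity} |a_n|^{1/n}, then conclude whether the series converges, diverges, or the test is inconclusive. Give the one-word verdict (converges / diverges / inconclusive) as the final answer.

Let a_n denote the general term. Form |a_n|^(1/n) and simplify:
|a_n|^(1/n) = 7/n^(2/n)
Take the limit as n -> infinity: L = 7.
Since L = 7 > 1, the root test implies divergence.

diverges


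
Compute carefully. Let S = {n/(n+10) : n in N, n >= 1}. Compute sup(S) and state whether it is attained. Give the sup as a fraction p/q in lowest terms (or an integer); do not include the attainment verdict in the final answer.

Analysis:
- Values: 1/11, 1/6, 3/13, 2/7, ... strictly increasing.
- Minimum is 1/11 (n=1); inf = 1/11 (attained).
- n/(n+10) = 1 - 10/(n+10) -> 1 from below as n -> infinity, and never equals 1.
- So sup = 1 (not attained).
Conclusion: sup(S) = 1, not attained in S.

1


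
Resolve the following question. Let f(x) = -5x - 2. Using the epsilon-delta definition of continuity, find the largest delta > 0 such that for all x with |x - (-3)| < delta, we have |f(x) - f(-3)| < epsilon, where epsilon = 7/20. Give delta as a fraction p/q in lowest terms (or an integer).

We compute f(-3) = -5*(-3) - 2 = 13.
|f(x) - f(-3)| = |-5x - 2 - (13)| = |-5(x - (-3))| = 5|x - (-3)|.
We need 5|x - (-3)| < 7/20, i.e. |x - (-3)| < 7/20 / 5 = 7/100.
So any delta <= 7/100 works. Conversely, if delta > 7/100, then x = -3 + 7/100 satisfies |x - (-3)| = 7/100 < delta but |f(x) - f(-3)| = 5 * 7/100 = 7/20, which is not < 7/20; so no larger delta works.
Hence the largest such delta is 7/100.

7/100


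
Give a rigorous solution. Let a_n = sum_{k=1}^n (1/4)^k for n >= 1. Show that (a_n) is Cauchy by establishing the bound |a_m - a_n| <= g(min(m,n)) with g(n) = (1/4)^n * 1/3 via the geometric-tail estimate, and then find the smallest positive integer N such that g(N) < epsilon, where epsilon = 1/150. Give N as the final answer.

For m > n >= 1: |a_m - a_n| = sum_{k=n+1}^m (1/4)^k < sum_{k=n+1}^infinity (1/4)^k = (1/4)^(n+1) / (1 - 1/4) = (1/4)^n * (1/4) * (4/3) = (1/4)^n * 1/3.
So g(n) = (1/4)^n / 3. Since g(n) -> 0, (a_n) is Cauchy.
Now solve g(N) < 1/150: (1/4)^N / 3 < 1/150 <=> 4^N > 1 / (3 * 1/150) = 50.
Check powers of 4: 4^2 = 16 <= 50, 4^3 = 64 > 50.
So the smallest such N is 3. Check: g(3) = 1/(3 * 64) = 1/192 < 1/150.

3


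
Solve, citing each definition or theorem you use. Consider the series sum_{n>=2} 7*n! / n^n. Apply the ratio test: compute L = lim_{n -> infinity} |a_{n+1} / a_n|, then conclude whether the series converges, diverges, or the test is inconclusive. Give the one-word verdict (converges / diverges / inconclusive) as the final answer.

Let a_n denote the general term. Form the ratio a_{n+1}/a_n and simplify:
a_{n+1}/a_n = (n/(n + 1))^n
Take the limit as n -> infinity: L = exp(-1).
Since L = exp(-1) < 1, the ratio test implies the series converges.

converges


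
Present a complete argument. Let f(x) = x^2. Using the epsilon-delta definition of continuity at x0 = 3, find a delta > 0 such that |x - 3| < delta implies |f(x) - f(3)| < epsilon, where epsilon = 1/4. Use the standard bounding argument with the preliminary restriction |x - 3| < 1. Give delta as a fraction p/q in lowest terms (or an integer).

Factor: |x^2 - (3)^2| = |x - 3| * |x + 3|.
Impose |x - 3| < 1 first. Then |x + 3| = |(x - 3) + 2*(3)| <= |x - 3| + 2*|3| < 1 + 6 = 7.
So |x^2 - (3)^2| < delta * 7.
We need delta * 7 <= 1/4, i.e. delta <= 1/4/7 = 1/28.
Since 1/28 < 1, this is tighter than 1; take delta = 1/28.
So delta = 1/28 works.

1/28


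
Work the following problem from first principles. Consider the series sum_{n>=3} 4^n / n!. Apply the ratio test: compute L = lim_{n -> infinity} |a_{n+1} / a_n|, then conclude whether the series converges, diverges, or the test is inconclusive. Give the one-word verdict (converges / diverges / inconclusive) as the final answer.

Let a_n denote the general term. Form the ratio a_{n+1}/a_n and simplify:
a_{n+1}/a_n = 4/(n + 1)
Take the limit as n -> infinity: L = 0.
Since L = 0 < 1, the ratio test implies the series converges.

converges


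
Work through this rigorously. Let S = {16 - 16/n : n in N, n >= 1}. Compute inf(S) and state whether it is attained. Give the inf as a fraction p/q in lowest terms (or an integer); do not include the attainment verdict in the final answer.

Analysis:
- Values: 0, 8, 32/3, 12, ... strictly increasing.
- Minimum is 0 (n=1); inf = 0 (attained).
- 16 - 16/n -> 16 from below; sup = 16, not attained.
Conclusion: inf(S) = 0, attained in S.

0


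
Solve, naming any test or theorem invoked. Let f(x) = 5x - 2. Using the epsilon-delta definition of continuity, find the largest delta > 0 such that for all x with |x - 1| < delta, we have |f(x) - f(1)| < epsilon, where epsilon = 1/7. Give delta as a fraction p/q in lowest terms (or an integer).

We compute f(1) = 5*(1) - 2 = 3.
|f(x) - f(1)| = |5x - 2 - (3)| = |5(x - 1)| = 5|x - 1|.
We need 5|x - 1| < 1/7, i.e. |x - 1| < 1/7 / 5 = 1/35.
So any delta <= 1/35 works. Conversely, if delta > 1/35, then x = 1 + 1/35 satisfies |x - 1| = 1/35 < delta but |f(x) - f(1)| = 5 * 1/35 = 1/7, which is not < 1/7; so no larger delta works.
Hence the largest such delta is 1/35.

1/35


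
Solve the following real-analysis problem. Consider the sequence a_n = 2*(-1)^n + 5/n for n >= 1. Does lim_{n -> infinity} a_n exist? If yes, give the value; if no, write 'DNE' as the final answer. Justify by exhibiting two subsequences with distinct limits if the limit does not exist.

Examine the behaviour of a_n along subsequences.
a_{2k} = 2 + 5/(2k) -> 2. a_{2k+1} = -2 + 5/(2k+1) -> -2.
Since these two subsequential limits are 2 and -2, distinct, the full sequence cannot converge (a convergent sequence has all subsequences tending to the same limit). So lim a_n does not exist.

DNE


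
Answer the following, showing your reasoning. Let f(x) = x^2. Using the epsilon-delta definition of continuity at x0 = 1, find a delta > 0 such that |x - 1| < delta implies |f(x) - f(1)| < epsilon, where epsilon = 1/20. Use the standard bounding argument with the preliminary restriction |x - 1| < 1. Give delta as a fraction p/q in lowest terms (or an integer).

Factor: |x^2 - (1)^2| = |x - 1| * |x + 1|.
Impose |x - 1| < 1 first. Then |x + 1| = |(x - 1) + 2*(1)| <= |x - 1| + 2*|1| < 1 + 2 = 3.
So |x^2 - (1)^2| < delta * 3.
We need delta * 3 <= 1/20, i.e. delta <= 1/20/3 = 1/60.
Since 1/60 < 1, this is tighter than 1; take delta = 1/60.
So delta = 1/60 works.

1/60


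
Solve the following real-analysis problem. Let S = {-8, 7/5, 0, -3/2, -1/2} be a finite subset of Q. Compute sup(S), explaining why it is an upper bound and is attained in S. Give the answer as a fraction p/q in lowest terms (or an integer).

S is finite, so sup(S) = max(S).
Sorted decreasing:
7/5, 0, -1/2, -3/2, -8
The extremum is 7/5.
For every x in S, x <= 7/5. And 7/5 is in S, so it is attained.
Therefore sup(S) = 7/5.

7/5


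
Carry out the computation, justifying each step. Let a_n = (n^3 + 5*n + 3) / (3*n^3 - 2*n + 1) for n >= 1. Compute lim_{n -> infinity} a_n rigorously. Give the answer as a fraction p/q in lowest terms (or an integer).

Divide numerator and denominator by n^3, the highest power:
numerator / n^3 = 1 + 5/n^2 + 3/n^3
denominator / n^3 = 3 - 2/n^2 + n^(-3)
As n -> infinity, all terms of the form c/n^k (k >= 1) tend to 0.
So numerator / n^3 -> 1 and denominator / n^3 -> 3.
Therefore lim a_n = 1/3.

1/3


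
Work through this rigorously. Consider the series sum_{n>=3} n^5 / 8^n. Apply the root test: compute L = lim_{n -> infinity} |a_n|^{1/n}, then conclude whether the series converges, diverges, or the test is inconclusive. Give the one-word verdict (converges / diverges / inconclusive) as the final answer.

Let a_n denote the general term. Form |a_n|^(1/n) and simplify:
|a_n|^(1/n) = n^(5/n)/8
Take the limit as n -> infinity: L = 1/8.
Since L = 1/8 < 1, the root test implies convergence.

converges


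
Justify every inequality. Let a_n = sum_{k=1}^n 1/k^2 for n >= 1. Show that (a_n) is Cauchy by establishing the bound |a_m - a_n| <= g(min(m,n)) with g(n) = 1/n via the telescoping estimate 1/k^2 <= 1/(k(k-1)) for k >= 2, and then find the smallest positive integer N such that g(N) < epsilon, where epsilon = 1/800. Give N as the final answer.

For m > n >= 1: |a_m - a_n| = sum_{k=n+1}^m 1/k^2.
Use 1/k^2 <= 1/(k(k-1)) = 1/(k-1) - 1/k for k >= 2:
sum_{k=n+1}^m 1/k^2 <= sum_{k=n+1}^m (1/(k-1) - 1/k) = 1/n - 1/m <= 1/n.
By symmetry the same bound holds with n,m swapped, so |a_m - a_n| <= 1/min(m,n) = g(min(m,n)). Since g(n) -> 0, (a_n) is Cauchy.
Now solve g(N) < 1/800: 1/N < 1/800 <=> N > 1/(1/800) = 800.
The smallest integer strictly greater than 800 is N = 801.
Check: g(801) = 1/801 < 1/800; g(800) = 1/800 >= 1/800. So N = 801.

801


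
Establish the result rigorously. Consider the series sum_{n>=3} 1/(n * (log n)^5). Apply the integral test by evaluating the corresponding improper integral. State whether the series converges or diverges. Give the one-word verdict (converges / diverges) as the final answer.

Let f(x) = 1/(x*log(x)^5). Then f is positive, continuous, and decreasing on [3, infinity), so the integral test applies.
Compute the improper integral int_{3}^infinity f(x) dx:
  antiderivative F(x) = -1/(4*log(x)^4).
  F(x) -> 0 as x -> infinity.  int = 0 - F(3) = 1/(4*log(3)^4) < infinity. By the integral test, the series converges.

converges


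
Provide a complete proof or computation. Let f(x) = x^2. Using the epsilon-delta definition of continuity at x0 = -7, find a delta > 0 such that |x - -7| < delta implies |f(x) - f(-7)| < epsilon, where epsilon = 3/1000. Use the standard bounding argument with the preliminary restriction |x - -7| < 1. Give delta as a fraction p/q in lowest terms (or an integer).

Factor: |x^2 - (-7)^2| = |x - -7| * |x + -7|.
Impose |x - -7| < 1 first. Then |x + -7| = |(x - -7) + 2*(-7)| <= |x - -7| + 2*|-7| < 1 + 14 = 15.
So |x^2 - (-7)^2| < delta * 15.
We need delta * 15 <= 3/1000, i.e. delta <= 3/1000/15 = 1/5000.
Since 1/5000 < 1, this is tighter than 1; take delta = 1/5000.
So delta = 1/5000 works.

1/5000


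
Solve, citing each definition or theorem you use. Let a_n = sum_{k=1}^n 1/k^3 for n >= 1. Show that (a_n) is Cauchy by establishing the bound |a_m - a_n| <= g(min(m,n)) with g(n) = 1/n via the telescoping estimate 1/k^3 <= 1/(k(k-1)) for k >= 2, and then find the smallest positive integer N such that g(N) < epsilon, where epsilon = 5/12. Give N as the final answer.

For m > n >= 1: |a_m - a_n| = sum_{k=n+1}^m 1/k^3.
Use 1/k^3 <= 1/(k(k-1)) = 1/(k-1) - 1/k for k >= 2 (which holds since k^3 >= k^2 >= k(k-1) for k >= 2):
sum_{k=n+1}^m 1/k^3 <= sum_{k=n+1}^m (1/(k-1) - 1/k) = 1/n - 1/m <= 1/n.
By symmetry the same bound holds with n,m swapped, so |a_m - a_n| <= 1/min(m,n) = g(min(m,n)). Since g(n) -> 0, (a_n) is Cauchy.
Now solve g(N) < 5/12: 1/N < 5/12 <=> N > 1/(5/12) = 12/5.
The smallest integer strictly greater than 12/5 is N = 3.
Check: g(3) = 1/3 < 5/12; g(2) = 1/2 >= 5/12. So N = 3.

3


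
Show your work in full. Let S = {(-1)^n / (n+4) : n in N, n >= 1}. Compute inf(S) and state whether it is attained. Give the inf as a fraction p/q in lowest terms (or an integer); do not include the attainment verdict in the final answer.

Analysis:
- Values: -1/5, 1/6, -1/7, 1/8, -1/9, ...
- Positive terms (even n): 1/(2+4), 1/(4+4), ... decreasing -> max = 1/6 (n=2).
- Negative terms (odd n): -1/(1+4), -1/(3+4), ... increasing -> min = -1/5 (n=1).
- So sup = 1/6 (attained at n=2); inf = -1/5 (attained at n=1).
Conclusion: inf(S) = -1/5, attained in S.

-1/5


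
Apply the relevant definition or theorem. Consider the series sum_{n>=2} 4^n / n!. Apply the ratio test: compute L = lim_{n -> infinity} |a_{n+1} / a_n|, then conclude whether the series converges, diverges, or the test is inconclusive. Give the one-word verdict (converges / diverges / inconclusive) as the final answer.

Let a_n denote the general term. Form the ratio a_{n+1}/a_n and simplify:
a_{n+1}/a_n = 4/(n + 1)
Take the limit as n -> infinity: L = 0.
Since L = 0 < 1, the ratio test implies the series converges.

converges


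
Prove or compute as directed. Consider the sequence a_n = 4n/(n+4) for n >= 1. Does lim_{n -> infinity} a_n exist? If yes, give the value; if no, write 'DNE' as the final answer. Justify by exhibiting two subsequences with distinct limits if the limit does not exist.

Examine the behaviour of a_n along subsequences.
Even-n subsequence a_{2k} = 4(2k)/(2k+4) -> 4. Odd-n subsequence a_{2k+1} = 4(2k+1)/(2k+5) -> 4. Both tend to 4, which suggests the limit is 4; verify directly.
|a_n - 4| = |4n - 4(n+4)| / (n+4) = 16/(n+4) < 16/n for every n >= 1.
Given epsilon > 0, choose a positive integer N > 16/epsilon. Then for all n >= N, |a_n - 4| < 16/n <= 16/N < epsilon.
So by the definition of the limit, lim a_n exists and equals 4.

4


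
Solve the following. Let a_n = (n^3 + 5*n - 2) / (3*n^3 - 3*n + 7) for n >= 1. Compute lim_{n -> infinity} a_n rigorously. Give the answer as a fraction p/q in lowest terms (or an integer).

Divide numerator and denominator by n^3, the highest power:
numerator / n^3 = 1 + 5/n^2 - 2/n^3
denominator / n^3 = 3 - 3/n^2 + 7/n^3
As n -> infinity, all terms of the form c/n^k (k >= 1) tend to 0.
So numerator / n^3 -> 1 and denominator / n^3 -> 3.
Therefore lim a_n = 1/3.

1/3


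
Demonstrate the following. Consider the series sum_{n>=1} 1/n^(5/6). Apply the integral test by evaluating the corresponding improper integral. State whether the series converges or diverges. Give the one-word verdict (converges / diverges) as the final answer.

Let f(x) = x^(-5/6). Then f is positive, continuous, and decreasing on [1, infinity), so the integral test applies.
Compute the improper integral int_{1}^infinity f(x) dx:
  antiderivative F(x) = 6*x^(1/6).
  As x -> infinity, F(x) -> infinity (since p = 5/6 < 1).
  So the integral diverges. By the integral test, the series diverges.

diverges


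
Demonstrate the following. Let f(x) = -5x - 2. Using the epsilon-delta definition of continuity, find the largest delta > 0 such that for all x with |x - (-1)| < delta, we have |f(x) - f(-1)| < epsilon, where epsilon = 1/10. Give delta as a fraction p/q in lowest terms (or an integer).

We compute f(-1) = -5*(-1) - 2 = 3.
|f(x) - f(-1)| = |-5x - 2 - (3)| = |-5(x - (-1))| = 5|x - (-1)|.
We need 5|x - (-1)| < 1/10, i.e. |x - (-1)| < 1/10 / 5 = 1/50.
So any delta <= 1/50 works. Conversely, if delta > 1/50, then x = -1 + 1/50 satisfies |x - (-1)| = 1/50 < delta but |f(x) - f(-1)| = 5 * 1/50 = 1/10, which is not < 1/10; so no larger delta works.
Hence the largest such delta is 1/50.

1/50


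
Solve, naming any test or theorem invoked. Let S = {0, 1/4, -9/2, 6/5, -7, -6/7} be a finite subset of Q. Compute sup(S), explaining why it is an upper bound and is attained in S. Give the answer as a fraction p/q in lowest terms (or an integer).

S is finite, so sup(S) = max(S).
Sorted decreasing:
6/5, 1/4, 0, -6/7, -9/2, -7
The extremum is 6/5.
For every x in S, x <= 6/5. And 6/5 is in S, so it is attained.
Therefore sup(S) = 6/5.

6/5


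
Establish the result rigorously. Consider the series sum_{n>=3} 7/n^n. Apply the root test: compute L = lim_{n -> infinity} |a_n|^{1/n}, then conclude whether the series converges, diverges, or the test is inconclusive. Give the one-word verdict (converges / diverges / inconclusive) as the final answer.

Let a_n denote the general term. Form |a_n|^(1/n) and simplify:
|a_n|^(1/n) = 7^(1/n)/n
Take the limit as n -> infinity: L = 0.
Since L = 0 < 1, the root test implies convergence.

converges


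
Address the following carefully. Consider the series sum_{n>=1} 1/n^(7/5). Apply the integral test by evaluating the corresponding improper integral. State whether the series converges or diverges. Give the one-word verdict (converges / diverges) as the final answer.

Let f(x) = x^(-7/5). Then f is positive, continuous, and decreasing on [1, infinity), so the integral test applies.
Compute the improper integral int_{1}^infinity f(x) dx:
  antiderivative F(x) = -5/(2*x^(2/5)).
  As x -> infinity, F(x) -> 0 (since p = 7/5 > 1).
  So int = F(infinity) - F(1) = 0 - (-5/2) = 5/2.
  Finite, so by the integral test, the series converges.

converges


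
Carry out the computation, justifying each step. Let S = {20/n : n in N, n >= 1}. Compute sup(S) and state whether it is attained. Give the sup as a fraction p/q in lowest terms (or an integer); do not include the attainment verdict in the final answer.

Analysis:
- Values: 20, 10, 20/3, 5, ... strictly decreasing.
- The maximum is 20 (n=1); sup = 20 (attained).
- The set is bounded below by 0; 20/n -> 0 so 0 is the greatest lower bound.
- 0 is not in the set, so inf = 0 is not attained.
Conclusion: sup(S) = 20, attained in S.

20


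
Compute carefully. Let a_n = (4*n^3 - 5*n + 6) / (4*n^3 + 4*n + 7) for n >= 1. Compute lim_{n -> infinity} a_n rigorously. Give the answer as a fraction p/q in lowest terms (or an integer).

Divide numerator and denominator by n^3, the highest power:
numerator / n^3 = 4 - 5/n^2 + 6/n^3
denominator / n^3 = 4 + 4/n^2 + 7/n^3
As n -> infinity, all terms of the form c/n^k (k >= 1) tend to 0.
So numerator / n^3 -> 4 and denominator / n^3 -> 4.
Therefore lim a_n = 1.

1


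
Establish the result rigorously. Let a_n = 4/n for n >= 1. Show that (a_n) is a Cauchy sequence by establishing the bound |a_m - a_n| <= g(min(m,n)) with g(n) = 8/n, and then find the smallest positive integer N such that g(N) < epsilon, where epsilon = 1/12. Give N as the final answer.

For any m, n >= 1, by the triangle inequality:
|a_m - a_n| = |4/m - 4/n| <= 4*1/m + 4*1/n <= 8/min(m,n).
So g(n) = 8/n bounds the Cauchy difference. Since g(n) -> 0, (a_n) is Cauchy.
Now solve g(N) < 1/12: 8/N < 1/12 <=> N > 8 / (1/12) = 96.
The smallest integer strictly greater than 96 is N = 97.
Check: g(97) = 8/97 = 8/97 < 1/12; g(96) = 1/12 >= 1/12. So N = 97.

97


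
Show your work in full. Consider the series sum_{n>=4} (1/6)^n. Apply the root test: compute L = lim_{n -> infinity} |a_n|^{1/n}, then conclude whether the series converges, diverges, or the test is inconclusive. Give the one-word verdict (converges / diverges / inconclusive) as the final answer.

Let a_n denote the general term. Form |a_n|^(1/n) and simplify:
|a_n|^(1/n) = 1/6
Take the limit as n -> infinity: L = 1/6.
Since L = 1/6 < 1, the root test implies convergence.

converges


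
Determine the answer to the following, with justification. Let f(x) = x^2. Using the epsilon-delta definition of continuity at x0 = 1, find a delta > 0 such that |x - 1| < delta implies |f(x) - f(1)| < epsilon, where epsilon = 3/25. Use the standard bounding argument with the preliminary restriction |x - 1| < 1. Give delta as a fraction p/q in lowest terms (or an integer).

Factor: |x^2 - (1)^2| = |x - 1| * |x + 1|.
Impose |x - 1| < 1 first. Then |x + 1| = |(x - 1) + 2*(1)| <= |x - 1| + 2*|1| < 1 + 2 = 3.
So |x^2 - (1)^2| < delta * 3.
We need delta * 3 <= 3/25, i.e. delta <= 3/25/3 = 1/25.
Since 1/25 < 1, this is tighter than 1; take delta = 1/25.
So delta = 1/25 works.

1/25


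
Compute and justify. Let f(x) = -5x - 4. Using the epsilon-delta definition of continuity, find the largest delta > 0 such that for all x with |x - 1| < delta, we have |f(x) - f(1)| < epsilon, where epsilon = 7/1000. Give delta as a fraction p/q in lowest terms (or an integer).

We compute f(1) = -5*(1) - 4 = -9.
|f(x) - f(1)| = |-5x - 4 - (-9)| = |-5(x - 1)| = 5|x - 1|.
We need 5|x - 1| < 7/1000, i.e. |x - 1| < 7/1000 / 5 = 7/5000.
So any delta <= 7/5000 works. Conversely, if delta > 7/5000, then x = 1 + 7/5000 satisfies |x - 1| = 7/5000 < delta but |f(x) - f(1)| = 5 * 7/5000 = 7/1000, which is not < 7/1000; so no larger delta works.
Hence the largest such delta is 7/5000.

7/5000


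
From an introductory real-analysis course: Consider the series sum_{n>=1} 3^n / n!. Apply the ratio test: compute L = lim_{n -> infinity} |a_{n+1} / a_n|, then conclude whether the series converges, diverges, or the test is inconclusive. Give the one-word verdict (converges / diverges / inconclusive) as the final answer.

Let a_n denote the general term. Form the ratio a_{n+1}/a_n and simplify:
a_{n+1}/a_n = 3/(n + 1)
Take the limit as n -> infinity: L = 0.
Since L = 0 < 1, the ratio test implies the series converges.

converges


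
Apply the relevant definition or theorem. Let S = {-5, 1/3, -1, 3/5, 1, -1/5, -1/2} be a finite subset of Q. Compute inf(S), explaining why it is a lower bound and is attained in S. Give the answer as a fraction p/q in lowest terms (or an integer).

S is finite, so inf(S) = min(S).
Sorted increasing:
-5, -1, -1/2, -1/5, 1/3, 3/5, 1
The extremum is -5.
For every x in S, x >= -5. And -5 is in S, so it is attained.
Therefore inf(S) = -5.

-5


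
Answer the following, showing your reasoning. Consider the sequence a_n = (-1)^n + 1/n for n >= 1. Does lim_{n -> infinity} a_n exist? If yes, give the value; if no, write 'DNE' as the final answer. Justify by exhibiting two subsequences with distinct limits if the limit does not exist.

Examine the behaviour of a_n along subsequences.
a_{2k} = 1 + 1/(2k) -> 1. a_{2k+1} = -1 + 1/(2k+1) -> -1.
Since these two subsequential limits are 1 and -1, distinct, the full sequence cannot converge (a convergent sequence has all subsequences tending to the same limit). So lim a_n does not exist.

DNE


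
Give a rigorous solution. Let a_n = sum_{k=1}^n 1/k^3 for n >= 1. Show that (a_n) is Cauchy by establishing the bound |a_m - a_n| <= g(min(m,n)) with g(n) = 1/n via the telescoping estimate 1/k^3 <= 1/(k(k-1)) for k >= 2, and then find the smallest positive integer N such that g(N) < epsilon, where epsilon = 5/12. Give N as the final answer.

For m > n >= 1: |a_m - a_n| = sum_{k=n+1}^m 1/k^3.
Use 1/k^3 <= 1/(k(k-1)) = 1/(k-1) - 1/k for k >= 2 (which holds since k^3 >= k^2 >= k(k-1) for k >= 2):
sum_{k=n+1}^m 1/k^3 <= sum_{k=n+1}^m (1/(k-1) - 1/k) = 1/n - 1/m <= 1/n.
By symmetry the same bound holds with n,m swapped, so |a_m - a_n| <= 1/min(m,n) = g(min(m,n)). Since g(n) -> 0, (a_n) is Cauchy.
Now solve g(N) < 5/12: 1/N < 5/12 <=> N > 1/(5/12) = 12/5.
The smallest integer strictly greater than 12/5 is N = 3.
Check: g(3) = 1/3 < 5/12; g(2) = 1/2 >= 5/12. So N = 3.

3


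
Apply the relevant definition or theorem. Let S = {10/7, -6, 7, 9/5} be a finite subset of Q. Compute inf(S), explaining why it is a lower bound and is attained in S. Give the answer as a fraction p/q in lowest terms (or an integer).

S is finite, so inf(S) = min(S).
Sorted increasing:
-6, 10/7, 9/5, 7
The extremum is -6.
For every x in S, x >= -6. And -6 is in S, so it is attained.
Therefore inf(S) = -6.

-6


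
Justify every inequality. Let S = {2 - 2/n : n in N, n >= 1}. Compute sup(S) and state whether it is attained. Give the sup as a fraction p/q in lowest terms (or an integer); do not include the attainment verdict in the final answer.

Analysis:
- Values: 0, 1, 4/3, 3/2, ... strictly increasing.
- Minimum is 0 (n=1); inf = 0 (attained).
- 2 - 2/n -> 2 from below; sup = 2, not attained.
Conclusion: sup(S) = 2, not attained in S.

2


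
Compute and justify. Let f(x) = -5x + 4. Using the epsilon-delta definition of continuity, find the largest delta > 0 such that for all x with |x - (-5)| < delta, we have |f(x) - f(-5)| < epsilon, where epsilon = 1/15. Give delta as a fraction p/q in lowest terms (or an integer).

We compute f(-5) = -5*(-5) + 4 = 29.
|f(x) - f(-5)| = |-5x + 4 - (29)| = |-5(x - (-5))| = 5|x - (-5)|.
We need 5|x - (-5)| < 1/15, i.e. |x - (-5)| < 1/15 / 5 = 1/75.
So any delta <= 1/75 works. Conversely, if delta > 1/75, then x = -5 + 1/75 satisfies |x - (-5)| = 1/75 < delta but |f(x) - f(-5)| = 5 * 1/75 = 1/15, which is not < 1/15; so no larger delta works.
Hence the largest such delta is 1/75.

1/75


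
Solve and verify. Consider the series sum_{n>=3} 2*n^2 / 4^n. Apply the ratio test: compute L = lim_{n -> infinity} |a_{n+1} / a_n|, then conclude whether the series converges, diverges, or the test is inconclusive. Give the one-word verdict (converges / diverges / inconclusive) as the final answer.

Let a_n denote the general term. Form the ratio a_{n+1}/a_n and simplify:
a_{n+1}/a_n = (n + 1)^2/(4*n^2)
Take the limit as n -> infinity: L = 1/4.
Since L = 1/4 < 1, the ratio test implies the series converges.

converges


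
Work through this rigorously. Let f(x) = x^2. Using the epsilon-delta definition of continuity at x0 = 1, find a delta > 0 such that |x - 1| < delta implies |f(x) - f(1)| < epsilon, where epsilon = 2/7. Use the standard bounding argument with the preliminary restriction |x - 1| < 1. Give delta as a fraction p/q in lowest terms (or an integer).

Factor: |x^2 - (1)^2| = |x - 1| * |x + 1|.
Impose |x - 1| < 1 first. Then |x + 1| = |(x - 1) + 2*(1)| <= |x - 1| + 2*|1| < 1 + 2 = 3.
So |x^2 - (1)^2| < delta * 3.
We need delta * 3 <= 2/7, i.e. delta <= 2/7/3 = 2/21.
Since 2/21 < 1, this is tighter than 1; take delta = 2/21.
So delta = 2/21 works.

2/21


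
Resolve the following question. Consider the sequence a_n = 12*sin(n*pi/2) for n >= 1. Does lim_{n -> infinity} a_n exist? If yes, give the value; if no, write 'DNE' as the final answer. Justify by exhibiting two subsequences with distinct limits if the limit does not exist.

Examine the behaviour of a_n along subsequences.
a_{4k+1} = 12*sin(pi/2 + 2k*pi) = 12 -> 12. a_{4k+3} = 12*sin(3pi/2 + 2k*pi) = -12 -> -12.
Since these two subsequential limits are 12 and -12, distinct, the full sequence cannot converge (a convergent sequence has all subsequences tending to the same limit). So lim a_n does not exist.

DNE


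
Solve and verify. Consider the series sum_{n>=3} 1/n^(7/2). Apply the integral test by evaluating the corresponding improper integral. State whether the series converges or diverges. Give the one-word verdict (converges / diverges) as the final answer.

Let f(x) = x^(-7/2). Then f is positive, continuous, and decreasing on [3, infinity), so the integral test applies.
Compute the improper integral int_{3}^infinity f(x) dx:
  antiderivative F(x) = -2/(5*x^(5/2)).
  As x -> infinity, F(x) -> 0 (since p = 7/2 > 1).
  So int = F(infinity) - F(3) = 0 - (-2*sqrt(3)/135) = 2*sqrt(3)/135.
  Finite, so by the integral test, the series converges.

converges


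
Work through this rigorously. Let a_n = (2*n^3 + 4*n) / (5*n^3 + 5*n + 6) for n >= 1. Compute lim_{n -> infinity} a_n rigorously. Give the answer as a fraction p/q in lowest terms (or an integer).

Divide numerator and denominator by n^3, the highest power:
numerator / n^3 = 2 + 4/n^2
denominator / n^3 = 5 + 5/n^2 + 6/n^3
As n -> infinity, all terms of the form c/n^k (k >= 1) tend to 0.
So numerator / n^3 -> 2 and denominator / n^3 -> 5.
Therefore lim a_n = 2/5.

2/5


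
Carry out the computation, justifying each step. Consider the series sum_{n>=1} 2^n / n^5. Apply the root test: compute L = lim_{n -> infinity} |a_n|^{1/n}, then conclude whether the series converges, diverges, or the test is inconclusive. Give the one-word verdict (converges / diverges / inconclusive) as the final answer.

Let a_n denote the general term. Form |a_n|^(1/n) and simplify:
|a_n|^(1/n) = 2/n^(5/n)
Take the limit as n -> infinity: L = 2.
Since L = 2 > 1, the root test implies divergence.

diverges


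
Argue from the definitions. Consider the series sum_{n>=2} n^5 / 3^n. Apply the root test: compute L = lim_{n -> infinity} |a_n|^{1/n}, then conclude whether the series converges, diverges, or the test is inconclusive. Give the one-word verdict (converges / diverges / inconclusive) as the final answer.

Let a_n denote the general term. Form |a_n|^(1/n) and simplify:
|a_n|^(1/n) = n^(5/n)/3
Take the limit as n -> infinity: L = 1/3.
Since L = 1/3 < 1, the root test implies convergence.

converges


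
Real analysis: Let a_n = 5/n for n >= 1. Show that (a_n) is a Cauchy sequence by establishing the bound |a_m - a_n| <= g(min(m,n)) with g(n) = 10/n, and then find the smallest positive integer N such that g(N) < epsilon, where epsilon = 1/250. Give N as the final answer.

For any m, n >= 1, by the triangle inequality:
|a_m - a_n| = |5/m - 5/n| <= 5*1/m + 5*1/n <= 10/min(m,n).
So g(n) = 10/n bounds the Cauchy difference. Since g(n) -> 0, (a_n) is Cauchy.
Now solve g(N) < 1/250: 10/N < 1/250 <=> N > 10 / (1/250) = 2500.
The smallest integer strictly greater than 2500 is N = 2501.
Check: g(2501) = 10/2501 = 10/2501 < 1/250; g(2500) = 1/250 >= 1/250. So N = 2501.

2501


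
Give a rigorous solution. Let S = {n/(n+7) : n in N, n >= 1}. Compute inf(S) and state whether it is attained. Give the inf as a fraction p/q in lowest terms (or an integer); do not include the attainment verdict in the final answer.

Analysis:
- Values: 1/8, 2/9, 3/10, 4/11, ... strictly increasing.
- Minimum is 1/8 (n=1); inf = 1/8 (attained).
- n/(n+7) = 1 - 7/(n+7) -> 1 from below as n -> infinity, and never equals 1.
- So sup = 1 (not attained).
Conclusion: inf(S) = 1/8, attained in S.

1/8


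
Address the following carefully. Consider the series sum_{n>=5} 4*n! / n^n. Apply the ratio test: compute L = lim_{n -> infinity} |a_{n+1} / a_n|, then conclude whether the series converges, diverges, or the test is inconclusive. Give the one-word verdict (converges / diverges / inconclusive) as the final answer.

Let a_n denote the general term. Form the ratio a_{n+1}/a_n and simplify:
a_{n+1}/a_n = (n/(n + 1))^n
Take the limit as n -> infinity: L = exp(-1).
Since L = exp(-1) < 1, the ratio test implies the series converges.

converges


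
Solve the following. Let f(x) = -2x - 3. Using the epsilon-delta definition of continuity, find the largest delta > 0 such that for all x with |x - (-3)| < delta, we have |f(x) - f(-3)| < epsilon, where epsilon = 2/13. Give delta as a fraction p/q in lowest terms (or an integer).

We compute f(-3) = -2*(-3) - 3 = 3.
|f(x) - f(-3)| = |-2x - 3 - (3)| = |-2(x - (-3))| = 2|x - (-3)|.
We need 2|x - (-3)| < 2/13, i.e. |x - (-3)| < 2/13 / 2 = 1/13.
So any delta <= 1/13 works. Conversely, if delta > 1/13, then x = -3 + 1/13 satisfies |x - (-3)| = 1/13 < delta but |f(x) - f(-3)| = 2 * 1/13 = 2/13, which is not < 2/13; so no larger delta works.
Hence the largest such delta is 1/13.

1/13


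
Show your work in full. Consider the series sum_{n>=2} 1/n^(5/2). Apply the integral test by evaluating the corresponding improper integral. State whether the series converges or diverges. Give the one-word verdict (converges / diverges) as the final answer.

Let f(x) = x^(-5/2). Then f is positive, continuous, and decreasing on [2, infinity), so the integral test applies.
Compute the improper integral int_{2}^infinity f(x) dx:
  antiderivative F(x) = -2/(3*x^(3/2)).
  As x -> infinity, F(x) -> 0 (since p = 5/2 > 1).
  So int = F(infinity) - F(2) = 0 - (-sqrt(2)/6) = sqrt(2)/6.
  Finite, so by the integral test, the series converges.

converges
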